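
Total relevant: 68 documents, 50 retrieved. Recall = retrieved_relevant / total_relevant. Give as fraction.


Recall = retrieved_relevant / total_relevant
= 50 / 68
= 50 / (50 + 18)
= 25/34

25/34


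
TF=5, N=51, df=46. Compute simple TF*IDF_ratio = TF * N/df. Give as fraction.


TF * (N/df)
= 5 * (51/46)
= 5 * 51/46
= 255/46

255/46


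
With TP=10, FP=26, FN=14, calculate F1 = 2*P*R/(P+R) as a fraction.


F1 = 2 * P * R / (P + R)
P = TP/(TP+FP) = 10/36 = 5/18
R = TP/(TP+FN) = 10/24 = 5/12
2 * P * R = 2 * 5/18 * 5/12 = 25/108
P + R = 5/18 + 5/12 = 25/36
F1 = 25/108 / 25/36 = 1/3

1/3


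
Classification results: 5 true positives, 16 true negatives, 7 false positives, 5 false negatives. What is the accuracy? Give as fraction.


Accuracy = (TP + TN) / (TP + TN + FP + FN)
TP + TN = 5 + 16 = 21
Total = 5 + 16 + 7 + 5 = 33
Accuracy = 21 / 33 = 7/11

7/11


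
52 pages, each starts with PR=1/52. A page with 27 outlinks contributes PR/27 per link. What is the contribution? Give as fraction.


Initial PR = 1/52 = 1/52
Outlinks = 27
Contribution per link = PR / outlinks
= 1/52 / 27
= 1/1404

1/1404


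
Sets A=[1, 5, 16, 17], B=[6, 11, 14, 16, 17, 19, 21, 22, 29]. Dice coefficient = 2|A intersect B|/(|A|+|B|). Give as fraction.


A intersect B = [16, 17]
|A intersect B| = 2
|A| = 4, |B| = 9
Dice = 2*2 / (4+9)
= 4 / 13 = 4/13

4/13


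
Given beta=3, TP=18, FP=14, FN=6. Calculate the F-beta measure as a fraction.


P = TP/(TP+FP) = 18/32 = 9/16
R = TP/(TP+FN) = 18/24 = 3/4
beta^2 = 3^2 = 9
(1 + beta^2) = 10
Numerator = (1+beta^2)*P*R = 135/32
Denominator = beta^2*P + R = 81/16 + 3/4 = 93/16
F_beta = 45/62

45/62


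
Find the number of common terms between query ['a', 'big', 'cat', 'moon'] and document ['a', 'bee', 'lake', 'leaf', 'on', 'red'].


Query terms: ['a', 'big', 'cat', 'moon']
Document terms: ['a', 'bee', 'lake', 'leaf', 'on', 'red']
Common terms: ['a']
Overlap count = 1

1


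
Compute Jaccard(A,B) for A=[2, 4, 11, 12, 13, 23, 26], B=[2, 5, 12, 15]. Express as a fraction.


A intersect B = [2, 12]
|A intersect B| = 2
A union B = [2, 4, 5, 11, 12, 13, 15, 23, 26]
|A union B| = 9
Jaccard = 2/9 = 2/9

2/9


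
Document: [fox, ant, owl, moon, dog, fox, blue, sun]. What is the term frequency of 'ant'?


Document has 8 words
Scanning for 'ant':
Found at positions: [1]
Count = 1

1


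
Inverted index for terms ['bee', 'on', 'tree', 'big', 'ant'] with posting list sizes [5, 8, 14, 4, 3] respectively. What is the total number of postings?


Summing posting list sizes:
'bee': 5 postings
'on': 8 postings
'tree': 14 postings
'big': 4 postings
'ant': 3 postings
Total = 5 + 8 + 14 + 4 + 3 = 34

34


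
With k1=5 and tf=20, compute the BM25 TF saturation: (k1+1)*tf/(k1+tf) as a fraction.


BM25 TF component = (k1+1)*tf / (k1+tf)
k1 = 5, tf = 20
Numerator = (5+1)*20 = 120
Denominator = 5 + 20 = 25
= 120/25 = 24/5

24/5


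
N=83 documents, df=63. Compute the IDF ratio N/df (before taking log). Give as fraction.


IDF ratio = N / df
= 83 / 63
= 83/63

83/63


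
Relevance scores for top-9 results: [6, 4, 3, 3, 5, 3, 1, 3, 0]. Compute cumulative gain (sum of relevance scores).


Cumulative Gain = sum of relevance scores
Position 1: rel=6, running sum=6
Position 2: rel=4, running sum=10
Position 3: rel=3, running sum=13
Position 4: rel=3, running sum=16
Position 5: rel=5, running sum=21
Position 6: rel=3, running sum=24
Position 7: rel=1, running sum=25
Position 8: rel=3, running sum=28
Position 9: rel=0, running sum=28
CG = 28

28


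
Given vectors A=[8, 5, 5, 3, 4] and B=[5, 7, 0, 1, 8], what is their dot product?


Dot product = sum of element-wise products
A[0]*B[0] = 8*5 = 40
A[1]*B[1] = 5*7 = 35
A[2]*B[2] = 5*0 = 0
A[3]*B[3] = 3*1 = 3
A[4]*B[4] = 4*8 = 32
Sum = 40 + 35 + 0 + 3 + 32 = 110

110


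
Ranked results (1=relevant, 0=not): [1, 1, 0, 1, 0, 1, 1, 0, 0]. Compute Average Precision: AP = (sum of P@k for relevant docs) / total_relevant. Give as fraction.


Computing P@k for each relevant position:
Position 1: relevant, P@1 = 1/1 = 1
Position 2: relevant, P@2 = 2/2 = 1
Position 3: not relevant
Position 4: relevant, P@4 = 3/4 = 3/4
Position 5: not relevant
Position 6: relevant, P@6 = 4/6 = 2/3
Position 7: relevant, P@7 = 5/7 = 5/7
Position 8: not relevant
Position 9: not relevant
Sum of P@k = 1 + 1 + 3/4 + 2/3 + 5/7 = 347/84
AP = 347/84 / 5 = 347/420

347/420


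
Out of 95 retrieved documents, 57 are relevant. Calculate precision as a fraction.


Precision = relevant_retrieved / total_retrieved
= 57 / 95
= 57 / (57 + 38)
= 3/5

3/5


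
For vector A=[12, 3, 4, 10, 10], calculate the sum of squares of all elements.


|A|^2 = sum of squared components
A[0]^2 = 12^2 = 144
A[1]^2 = 3^2 = 9
A[2]^2 = 4^2 = 16
A[3]^2 = 10^2 = 100
A[4]^2 = 10^2 = 100
Sum = 144 + 9 + 16 + 100 + 100 = 369

369


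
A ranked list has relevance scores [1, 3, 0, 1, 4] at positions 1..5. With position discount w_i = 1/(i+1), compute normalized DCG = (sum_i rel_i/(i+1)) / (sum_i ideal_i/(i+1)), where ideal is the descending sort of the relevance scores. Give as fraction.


Position discount weights w_i = 1/(i+1) for i=1..5:
Weights = [1/2, 1/3, 1/4, 1/5, 1/6]
Actual relevance: [1, 3, 0, 1, 4]
DCG = 1/2 + 3/3 + 0/4 + 1/5 + 4/6 = 71/30
Ideal relevance (sorted desc): [4, 3, 1, 1, 0]
Ideal DCG = 4/2 + 3/3 + 1/4 + 1/5 + 0/6 = 69/20
nDCG = DCG / ideal_DCG = 71/30 / 69/20 = 142/207

142/207


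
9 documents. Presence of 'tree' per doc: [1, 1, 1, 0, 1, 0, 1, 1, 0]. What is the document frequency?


Checking each document for 'tree':
Doc 1: present
Doc 2: present
Doc 3: present
Doc 4: absent
Doc 5: present
Doc 6: absent
Doc 7: present
Doc 8: present
Doc 9: absent
df = sum of presences = 1 + 1 + 1 + 0 + 1 + 0 + 1 + 1 + 0 = 6

6


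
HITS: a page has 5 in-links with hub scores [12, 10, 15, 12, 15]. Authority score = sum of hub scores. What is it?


Authority = sum of hub scores of in-linkers
In-link 1: hub score = 12
In-link 2: hub score = 10
In-link 3: hub score = 15
In-link 4: hub score = 12
In-link 5: hub score = 15
Authority = 12 + 10 + 15 + 12 + 15 = 64

64


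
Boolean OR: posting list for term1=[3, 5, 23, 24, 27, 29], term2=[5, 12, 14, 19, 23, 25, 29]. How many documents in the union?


Boolean OR: find union of posting lists
term1 docs: [3, 5, 23, 24, 27, 29]
term2 docs: [5, 12, 14, 19, 23, 25, 29]
Union: [3, 5, 12, 14, 19, 23, 24, 25, 27, 29]
|union| = 10

10


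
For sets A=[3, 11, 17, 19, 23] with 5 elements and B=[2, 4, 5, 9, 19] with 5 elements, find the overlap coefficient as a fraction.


A intersect B = [19]
|A intersect B| = 1
min(|A|, |B|) = min(5, 5) = 5
Overlap = 1 / 5 = 1/5

1/5


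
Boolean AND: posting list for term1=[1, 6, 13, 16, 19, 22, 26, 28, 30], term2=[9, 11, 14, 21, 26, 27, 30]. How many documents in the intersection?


Boolean AND: find intersection of posting lists
term1 docs: [1, 6, 13, 16, 19, 22, 26, 28, 30]
term2 docs: [9, 11, 14, 21, 26, 27, 30]
Intersection: [26, 30]
|intersection| = 2

2


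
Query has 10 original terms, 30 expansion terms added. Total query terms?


Original terms: 10
Expansion terms: 30
Total = 10 + 30 = 40

40


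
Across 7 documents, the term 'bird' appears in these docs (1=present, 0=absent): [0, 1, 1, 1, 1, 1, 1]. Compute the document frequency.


Checking each document for 'bird':
Doc 1: absent
Doc 2: present
Doc 3: present
Doc 4: present
Doc 5: present
Doc 6: present
Doc 7: present
df = sum of presences = 0 + 1 + 1 + 1 + 1 + 1 + 1 = 6

6


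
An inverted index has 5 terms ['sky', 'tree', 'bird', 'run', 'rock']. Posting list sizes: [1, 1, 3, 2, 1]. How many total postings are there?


Summing posting list sizes:
'sky': 1 postings
'tree': 1 postings
'bird': 3 postings
'run': 2 postings
'rock': 1 postings
Total = 1 + 1 + 3 + 2 + 1 = 8

8


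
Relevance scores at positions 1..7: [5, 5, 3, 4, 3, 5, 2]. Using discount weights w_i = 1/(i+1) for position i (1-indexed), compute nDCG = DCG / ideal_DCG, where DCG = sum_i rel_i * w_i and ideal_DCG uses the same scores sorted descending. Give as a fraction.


Position discount weights w_i = 1/(i+1) for i=1..7:
Weights = [1/2, 1/3, 1/4, 1/5, 1/6, 1/7, 1/8]
Actual relevance: [5, 5, 3, 4, 3, 5, 2]
DCG = 5/2 + 5/3 + 3/4 + 4/5 + 3/6 + 5/7 + 2/8 = 754/105
Ideal relevance (sorted desc): [5, 5, 5, 4, 3, 3, 2]
Ideal DCG = 5/2 + 5/3 + 5/4 + 4/5 + 3/6 + 3/7 + 2/8 = 1553/210
nDCG = DCG / ideal_DCG = 754/105 / 1553/210 = 1508/1553

1508/1553


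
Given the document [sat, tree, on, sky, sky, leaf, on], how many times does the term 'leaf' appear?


Document has 7 words
Scanning for 'leaf':
Found at positions: [5]
Count = 1

1


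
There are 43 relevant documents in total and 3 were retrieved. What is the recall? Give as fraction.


Recall = retrieved_relevant / total_relevant
= 3 / 43
= 3 / (3 + 40)
= 3/43

3/43


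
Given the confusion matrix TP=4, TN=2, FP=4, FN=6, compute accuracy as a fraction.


Accuracy = (TP + TN) / (TP + TN + FP + FN)
TP + TN = 4 + 2 = 6
Total = 4 + 2 + 4 + 6 = 16
Accuracy = 6 / 16 = 3/8

3/8


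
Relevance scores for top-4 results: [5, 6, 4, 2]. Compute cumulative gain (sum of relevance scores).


Cumulative Gain = sum of relevance scores
Position 1: rel=5, running sum=5
Position 2: rel=6, running sum=11
Position 3: rel=4, running sum=15
Position 4: rel=2, running sum=17
CG = 17

17


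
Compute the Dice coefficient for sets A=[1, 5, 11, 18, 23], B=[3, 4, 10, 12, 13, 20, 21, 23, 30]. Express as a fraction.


A intersect B = [23]
|A intersect B| = 1
|A| = 5, |B| = 9
Dice = 2*1 / (5+9)
= 2 / 14 = 1/7

1/7


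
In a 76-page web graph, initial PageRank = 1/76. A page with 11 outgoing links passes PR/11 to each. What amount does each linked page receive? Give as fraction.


Initial PR = 1/76 = 1/76
Outlinks = 11
Contribution per link = PR / outlinks
= 1/76 / 11
= 1/836

1/836


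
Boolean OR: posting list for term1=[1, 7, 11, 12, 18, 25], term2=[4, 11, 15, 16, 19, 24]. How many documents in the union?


Boolean OR: find union of posting lists
term1 docs: [1, 7, 11, 12, 18, 25]
term2 docs: [4, 11, 15, 16, 19, 24]
Union: [1, 4, 7, 11, 12, 15, 16, 18, 19, 24, 25]
|union| = 11

11


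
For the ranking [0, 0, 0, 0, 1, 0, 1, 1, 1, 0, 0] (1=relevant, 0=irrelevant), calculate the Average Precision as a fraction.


Computing P@k for each relevant position:
Position 1: not relevant
Position 2: not relevant
Position 3: not relevant
Position 4: not relevant
Position 5: relevant, P@5 = 1/5 = 1/5
Position 6: not relevant
Position 7: relevant, P@7 = 2/7 = 2/7
Position 8: relevant, P@8 = 3/8 = 3/8
Position 9: relevant, P@9 = 4/9 = 4/9
Position 10: not relevant
Position 11: not relevant
Sum of P@k = 1/5 + 2/7 + 3/8 + 4/9 = 3289/2520
AP = 3289/2520 / 4 = 3289/10080

3289/10080


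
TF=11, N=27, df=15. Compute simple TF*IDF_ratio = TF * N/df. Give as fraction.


TF * (N/df)
= 11 * (27/15)
= 11 * 9/5
= 99/5

99/5


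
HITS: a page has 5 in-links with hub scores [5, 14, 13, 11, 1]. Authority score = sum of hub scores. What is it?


Authority = sum of hub scores of in-linkers
In-link 1: hub score = 5
In-link 2: hub score = 14
In-link 3: hub score = 13
In-link 4: hub score = 11
In-link 5: hub score = 1
Authority = 5 + 14 + 13 + 11 + 1 = 44

44


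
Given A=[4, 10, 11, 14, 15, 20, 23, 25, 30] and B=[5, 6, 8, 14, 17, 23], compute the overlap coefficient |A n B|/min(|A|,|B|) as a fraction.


A intersect B = [14, 23]
|A intersect B| = 2
min(|A|, |B|) = min(9, 6) = 6
Overlap = 2 / 6 = 1/3

1/3


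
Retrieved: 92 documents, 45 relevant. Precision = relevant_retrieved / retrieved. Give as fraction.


Precision = relevant_retrieved / total_retrieved
= 45 / 92
= 45 / (45 + 47)
= 45/92

45/92


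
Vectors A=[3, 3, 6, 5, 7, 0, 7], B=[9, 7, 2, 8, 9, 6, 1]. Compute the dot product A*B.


Dot product = sum of element-wise products
A[0]*B[0] = 3*9 = 27
A[1]*B[1] = 3*7 = 21
A[2]*B[2] = 6*2 = 12
A[3]*B[3] = 5*8 = 40
A[4]*B[4] = 7*9 = 63
A[5]*B[5] = 0*6 = 0
A[6]*B[6] = 7*1 = 7
Sum = 27 + 21 + 12 + 40 + 63 + 0 + 7 = 170

170


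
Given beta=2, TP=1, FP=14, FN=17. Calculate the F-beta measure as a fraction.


P = TP/(TP+FP) = 1/15 = 1/15
R = TP/(TP+FN) = 1/18 = 1/18
beta^2 = 2^2 = 4
(1 + beta^2) = 5
Numerator = (1+beta^2)*P*R = 1/54
Denominator = beta^2*P + R = 4/15 + 1/18 = 29/90
F_beta = 5/87

5/87


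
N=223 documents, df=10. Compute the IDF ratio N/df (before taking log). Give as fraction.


IDF ratio = N / df
= 223 / 10
= 223/10

223/10


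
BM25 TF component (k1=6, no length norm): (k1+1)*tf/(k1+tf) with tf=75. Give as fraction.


BM25 TF component = (k1+1)*tf / (k1+tf)
k1 = 6, tf = 75
Numerator = (6+1)*75 = 525
Denominator = 6 + 75 = 81
= 525/81 = 175/27

175/27


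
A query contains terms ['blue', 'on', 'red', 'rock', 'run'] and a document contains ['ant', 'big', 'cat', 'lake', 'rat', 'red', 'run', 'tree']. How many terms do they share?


Query terms: ['blue', 'on', 'red', 'rock', 'run']
Document terms: ['ant', 'big', 'cat', 'lake', 'rat', 'red', 'run', 'tree']
Common terms: ['red', 'run']
Overlap count = 2

2


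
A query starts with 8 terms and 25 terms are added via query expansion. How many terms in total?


Original terms: 8
Expansion terms: 25
Total = 8 + 25 = 33

33


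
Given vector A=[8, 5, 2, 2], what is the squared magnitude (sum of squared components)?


|A|^2 = sum of squared components
A[0]^2 = 8^2 = 64
A[1]^2 = 5^2 = 25
A[2]^2 = 2^2 = 4
A[3]^2 = 2^2 = 4
Sum = 64 + 25 + 4 + 4 = 97

97


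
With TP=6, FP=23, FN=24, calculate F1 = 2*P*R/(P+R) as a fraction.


F1 = 2 * P * R / (P + R)
P = TP/(TP+FP) = 6/29 = 6/29
R = TP/(TP+FN) = 6/30 = 1/5
2 * P * R = 2 * 6/29 * 1/5 = 12/145
P + R = 6/29 + 1/5 = 59/145
F1 = 12/145 / 59/145 = 12/59

12/59


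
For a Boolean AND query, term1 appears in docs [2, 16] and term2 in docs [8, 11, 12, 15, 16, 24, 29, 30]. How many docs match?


Boolean AND: find intersection of posting lists
term1 docs: [2, 16]
term2 docs: [8, 11, 12, 15, 16, 24, 29, 30]
Intersection: [16]
|intersection| = 1

1


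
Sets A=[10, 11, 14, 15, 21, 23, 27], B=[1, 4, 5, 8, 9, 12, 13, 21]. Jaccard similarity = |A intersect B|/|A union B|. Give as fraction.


A intersect B = [21]
|A intersect B| = 1
A union B = [1, 4, 5, 8, 9, 10, 11, 12, 13, 14, 15, 21, 23, 27]
|A union B| = 14
Jaccard = 1/14 = 1/14

1/14


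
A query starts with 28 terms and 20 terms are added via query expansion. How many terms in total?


Original terms: 28
Expansion terms: 20
Total = 28 + 20 = 48

48


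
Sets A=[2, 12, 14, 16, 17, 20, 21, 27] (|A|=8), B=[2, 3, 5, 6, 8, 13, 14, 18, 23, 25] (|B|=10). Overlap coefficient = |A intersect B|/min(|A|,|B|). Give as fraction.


A intersect B = [2, 14]
|A intersect B| = 2
min(|A|, |B|) = min(8, 10) = 8
Overlap = 2 / 8 = 1/4

1/4


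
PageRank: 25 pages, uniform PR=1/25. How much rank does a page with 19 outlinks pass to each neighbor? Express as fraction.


Initial PR = 1/25 = 1/25
Outlinks = 19
Contribution per link = PR / outlinks
= 1/25 / 19
= 1/475

1/475


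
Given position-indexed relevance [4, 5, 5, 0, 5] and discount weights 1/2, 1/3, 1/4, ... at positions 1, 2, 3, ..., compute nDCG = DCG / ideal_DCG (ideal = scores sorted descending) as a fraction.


Position discount weights w_i = 1/(i+1) for i=1..5:
Weights = [1/2, 1/3, 1/4, 1/5, 1/6]
Actual relevance: [4, 5, 5, 0, 5]
DCG = 4/2 + 5/3 + 5/4 + 0/5 + 5/6 = 23/4
Ideal relevance (sorted desc): [5, 5, 5, 4, 0]
Ideal DCG = 5/2 + 5/3 + 5/4 + 4/5 + 0/6 = 373/60
nDCG = DCG / ideal_DCG = 23/4 / 373/60 = 345/373

345/373


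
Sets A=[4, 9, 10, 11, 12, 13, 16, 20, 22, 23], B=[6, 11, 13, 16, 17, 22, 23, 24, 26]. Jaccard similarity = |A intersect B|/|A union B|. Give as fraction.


A intersect B = [11, 13, 16, 22, 23]
|A intersect B| = 5
A union B = [4, 6, 9, 10, 11, 12, 13, 16, 17, 20, 22, 23, 24, 26]
|A union B| = 14
Jaccard = 5/14 = 5/14

5/14


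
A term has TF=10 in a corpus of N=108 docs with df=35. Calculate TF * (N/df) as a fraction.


TF * (N/df)
= 10 * (108/35)
= 10 * 108/35
= 216/7

216/7


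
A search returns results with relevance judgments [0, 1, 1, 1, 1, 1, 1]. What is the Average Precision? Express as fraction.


Computing P@k for each relevant position:
Position 1: not relevant
Position 2: relevant, P@2 = 1/2 = 1/2
Position 3: relevant, P@3 = 2/3 = 2/3
Position 4: relevant, P@4 = 3/4 = 3/4
Position 5: relevant, P@5 = 4/5 = 4/5
Position 6: relevant, P@6 = 5/6 = 5/6
Position 7: relevant, P@7 = 6/7 = 6/7
Sum of P@k = 1/2 + 2/3 + 3/4 + 4/5 + 5/6 + 6/7 = 617/140
AP = 617/140 / 6 = 617/840

617/840


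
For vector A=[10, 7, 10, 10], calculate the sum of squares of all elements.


|A|^2 = sum of squared components
A[0]^2 = 10^2 = 100
A[1]^2 = 7^2 = 49
A[2]^2 = 10^2 = 100
A[3]^2 = 10^2 = 100
Sum = 100 + 49 + 100 + 100 = 349

349


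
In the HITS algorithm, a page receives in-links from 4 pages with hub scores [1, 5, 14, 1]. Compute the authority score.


Authority = sum of hub scores of in-linkers
In-link 1: hub score = 1
In-link 2: hub score = 5
In-link 3: hub score = 14
In-link 4: hub score = 1
Authority = 1 + 5 + 14 + 1 = 21

21


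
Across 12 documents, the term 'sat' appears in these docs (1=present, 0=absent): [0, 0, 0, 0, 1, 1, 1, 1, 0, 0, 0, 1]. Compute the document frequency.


Checking each document for 'sat':
Doc 1: absent
Doc 2: absent
Doc 3: absent
Doc 4: absent
Doc 5: present
Doc 6: present
Doc 7: present
Doc 8: present
Doc 9: absent
Doc 10: absent
Doc 11: absent
Doc 12: present
df = sum of presences = 0 + 0 + 0 + 0 + 1 + 1 + 1 + 1 + 0 + 0 + 0 + 1 = 5

5


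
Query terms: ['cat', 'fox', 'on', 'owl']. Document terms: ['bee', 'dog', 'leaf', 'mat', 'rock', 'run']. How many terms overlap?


Query terms: ['cat', 'fox', 'on', 'owl']
Document terms: ['bee', 'dog', 'leaf', 'mat', 'rock', 'run']
Common terms: []
Overlap count = 0

0


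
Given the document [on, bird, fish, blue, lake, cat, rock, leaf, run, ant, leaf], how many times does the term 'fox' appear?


Document has 11 words
Scanning for 'fox':
Term not found in document
Count = 0

0


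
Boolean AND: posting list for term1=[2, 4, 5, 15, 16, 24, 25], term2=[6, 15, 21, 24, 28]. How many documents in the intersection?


Boolean AND: find intersection of posting lists
term1 docs: [2, 4, 5, 15, 16, 24, 25]
term2 docs: [6, 15, 21, 24, 28]
Intersection: [15, 24]
|intersection| = 2

2


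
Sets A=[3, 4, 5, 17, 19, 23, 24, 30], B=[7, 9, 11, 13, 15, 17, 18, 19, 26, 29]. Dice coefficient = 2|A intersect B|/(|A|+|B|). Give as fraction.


A intersect B = [17, 19]
|A intersect B| = 2
|A| = 8, |B| = 10
Dice = 2*2 / (8+10)
= 4 / 18 = 2/9

2/9


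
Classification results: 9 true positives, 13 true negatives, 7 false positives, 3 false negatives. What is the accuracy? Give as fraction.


Accuracy = (TP + TN) / (TP + TN + FP + FN)
TP + TN = 9 + 13 = 22
Total = 9 + 13 + 7 + 3 = 32
Accuracy = 22 / 32 = 11/16

11/16


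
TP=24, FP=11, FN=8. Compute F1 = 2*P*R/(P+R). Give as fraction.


F1 = 2 * P * R / (P + R)
P = TP/(TP+FP) = 24/35 = 24/35
R = TP/(TP+FN) = 24/32 = 3/4
2 * P * R = 2 * 24/35 * 3/4 = 36/35
P + R = 24/35 + 3/4 = 201/140
F1 = 36/35 / 201/140 = 48/67

48/67


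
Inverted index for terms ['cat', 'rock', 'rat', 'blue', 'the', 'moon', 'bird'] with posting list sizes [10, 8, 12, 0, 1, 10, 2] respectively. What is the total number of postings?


Summing posting list sizes:
'cat': 10 postings
'rock': 8 postings
'rat': 12 postings
'blue': 0 postings
'the': 1 postings
'moon': 10 postings
'bird': 2 postings
Total = 10 + 8 + 12 + 0 + 1 + 10 + 2 = 43

43


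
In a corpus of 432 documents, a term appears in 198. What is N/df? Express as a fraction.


IDF ratio = N / df
= 432 / 198
= 24/11

24/11


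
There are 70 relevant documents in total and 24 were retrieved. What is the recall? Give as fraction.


Recall = retrieved_relevant / total_relevant
= 24 / 70
= 24 / (24 + 46)
= 12/35

12/35


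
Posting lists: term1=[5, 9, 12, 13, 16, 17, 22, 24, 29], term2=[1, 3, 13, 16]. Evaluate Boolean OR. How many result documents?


Boolean OR: find union of posting lists
term1 docs: [5, 9, 12, 13, 16, 17, 22, 24, 29]
term2 docs: [1, 3, 13, 16]
Union: [1, 3, 5, 9, 12, 13, 16, 17, 22, 24, 29]
|union| = 11

11


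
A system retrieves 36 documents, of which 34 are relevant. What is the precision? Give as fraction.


Precision = relevant_retrieved / total_retrieved
= 34 / 36
= 34 / (34 + 2)
= 17/18

17/18


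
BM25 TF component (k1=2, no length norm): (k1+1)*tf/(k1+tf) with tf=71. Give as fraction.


BM25 TF component = (k1+1)*tf / (k1+tf)
k1 = 2, tf = 71
Numerator = (2+1)*71 = 213
Denominator = 2 + 71 = 73
= 213/73 = 213/73

213/73


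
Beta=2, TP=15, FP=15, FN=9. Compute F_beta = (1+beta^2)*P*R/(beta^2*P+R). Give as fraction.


P = TP/(TP+FP) = 15/30 = 1/2
R = TP/(TP+FN) = 15/24 = 5/8
beta^2 = 2^2 = 4
(1 + beta^2) = 5
Numerator = (1+beta^2)*P*R = 25/16
Denominator = beta^2*P + R = 2 + 5/8 = 21/8
F_beta = 25/42

25/42


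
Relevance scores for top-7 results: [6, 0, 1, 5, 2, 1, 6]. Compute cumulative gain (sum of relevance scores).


Cumulative Gain = sum of relevance scores
Position 1: rel=6, running sum=6
Position 2: rel=0, running sum=6
Position 3: rel=1, running sum=7
Position 4: rel=5, running sum=12
Position 5: rel=2, running sum=14
Position 6: rel=1, running sum=15
Position 7: rel=6, running sum=21
CG = 21

21


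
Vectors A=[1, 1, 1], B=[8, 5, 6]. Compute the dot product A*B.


Dot product = sum of element-wise products
A[0]*B[0] = 1*8 = 8
A[1]*B[1] = 1*5 = 5
A[2]*B[2] = 1*6 = 6
Sum = 8 + 5 + 6 = 19

19


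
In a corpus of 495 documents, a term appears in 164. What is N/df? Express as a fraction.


IDF ratio = N / df
= 495 / 164
= 495/164

495/164


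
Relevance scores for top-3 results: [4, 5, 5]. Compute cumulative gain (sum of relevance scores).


Cumulative Gain = sum of relevance scores
Position 1: rel=4, running sum=4
Position 2: rel=5, running sum=9
Position 3: rel=5, running sum=14
CG = 14

14


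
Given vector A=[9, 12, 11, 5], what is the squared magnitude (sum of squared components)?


|A|^2 = sum of squared components
A[0]^2 = 9^2 = 81
A[1]^2 = 12^2 = 144
A[2]^2 = 11^2 = 121
A[3]^2 = 5^2 = 25
Sum = 81 + 144 + 121 + 25 = 371

371


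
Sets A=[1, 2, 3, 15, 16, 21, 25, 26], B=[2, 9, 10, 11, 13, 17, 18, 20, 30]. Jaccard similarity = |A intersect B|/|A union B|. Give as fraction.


A intersect B = [2]
|A intersect B| = 1
A union B = [1, 2, 3, 9, 10, 11, 13, 15, 16, 17, 18, 20, 21, 25, 26, 30]
|A union B| = 16
Jaccard = 1/16 = 1/16

1/16


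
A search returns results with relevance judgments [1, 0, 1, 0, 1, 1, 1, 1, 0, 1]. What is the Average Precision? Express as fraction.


Computing P@k for each relevant position:
Position 1: relevant, P@1 = 1/1 = 1
Position 2: not relevant
Position 3: relevant, P@3 = 2/3 = 2/3
Position 4: not relevant
Position 5: relevant, P@5 = 3/5 = 3/5
Position 6: relevant, P@6 = 4/6 = 2/3
Position 7: relevant, P@7 = 5/7 = 5/7
Position 8: relevant, P@8 = 6/8 = 3/4
Position 9: not relevant
Position 10: relevant, P@10 = 7/10 = 7/10
Sum of P@k = 1 + 2/3 + 3/5 + 2/3 + 5/7 + 3/4 + 7/10 = 2141/420
AP = 2141/420 / 7 = 2141/2940

2141/2940


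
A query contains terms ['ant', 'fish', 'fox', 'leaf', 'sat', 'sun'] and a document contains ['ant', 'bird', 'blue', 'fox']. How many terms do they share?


Query terms: ['ant', 'fish', 'fox', 'leaf', 'sat', 'sun']
Document terms: ['ant', 'bird', 'blue', 'fox']
Common terms: ['ant', 'fox']
Overlap count = 2

2


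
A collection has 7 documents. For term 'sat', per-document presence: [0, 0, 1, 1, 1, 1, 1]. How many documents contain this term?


Checking each document for 'sat':
Doc 1: absent
Doc 2: absent
Doc 3: present
Doc 4: present
Doc 5: present
Doc 6: present
Doc 7: present
df = sum of presences = 0 + 0 + 1 + 1 + 1 + 1 + 1 = 5

5


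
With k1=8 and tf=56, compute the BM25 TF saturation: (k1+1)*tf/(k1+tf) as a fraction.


BM25 TF component = (k1+1)*tf / (k1+tf)
k1 = 8, tf = 56
Numerator = (8+1)*56 = 504
Denominator = 8 + 56 = 64
= 504/64 = 63/8

63/8


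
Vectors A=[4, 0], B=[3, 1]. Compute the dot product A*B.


Dot product = sum of element-wise products
A[0]*B[0] = 4*3 = 12
A[1]*B[1] = 0*1 = 0
Sum = 12 + 0 = 12

12


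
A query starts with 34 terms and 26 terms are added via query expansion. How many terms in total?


Original terms: 34
Expansion terms: 26
Total = 34 + 26 = 60

60


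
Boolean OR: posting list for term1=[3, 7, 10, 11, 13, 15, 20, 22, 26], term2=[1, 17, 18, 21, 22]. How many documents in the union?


Boolean OR: find union of posting lists
term1 docs: [3, 7, 10, 11, 13, 15, 20, 22, 26]
term2 docs: [1, 17, 18, 21, 22]
Union: [1, 3, 7, 10, 11, 13, 15, 17, 18, 20, 21, 22, 26]
|union| = 13

13


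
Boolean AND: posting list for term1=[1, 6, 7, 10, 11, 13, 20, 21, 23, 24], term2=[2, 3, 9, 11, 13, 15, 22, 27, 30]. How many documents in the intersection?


Boolean AND: find intersection of posting lists
term1 docs: [1, 6, 7, 10, 11, 13, 20, 21, 23, 24]
term2 docs: [2, 3, 9, 11, 13, 15, 22, 27, 30]
Intersection: [11, 13]
|intersection| = 2

2


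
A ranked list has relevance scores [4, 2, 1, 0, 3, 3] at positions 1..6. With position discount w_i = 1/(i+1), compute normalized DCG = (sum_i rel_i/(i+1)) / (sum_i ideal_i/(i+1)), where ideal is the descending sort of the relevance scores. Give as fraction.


Position discount weights w_i = 1/(i+1) for i=1..6:
Weights = [1/2, 1/3, 1/4, 1/5, 1/6, 1/7]
Actual relevance: [4, 2, 1, 0, 3, 3]
DCG = 4/2 + 2/3 + 1/4 + 0/5 + 3/6 + 3/7 = 323/84
Ideal relevance (sorted desc): [4, 3, 3, 2, 1, 0]
Ideal DCG = 4/2 + 3/3 + 3/4 + 2/5 + 1/6 + 0/7 = 259/60
nDCG = DCG / ideal_DCG = 323/84 / 259/60 = 1615/1813

1615/1813


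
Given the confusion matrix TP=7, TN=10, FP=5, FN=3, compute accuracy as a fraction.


Accuracy = (TP + TN) / (TP + TN + FP + FN)
TP + TN = 7 + 10 = 17
Total = 7 + 10 + 5 + 3 = 25
Accuracy = 17 / 25 = 17/25

17/25


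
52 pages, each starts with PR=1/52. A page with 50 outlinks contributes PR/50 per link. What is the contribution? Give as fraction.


Initial PR = 1/52 = 1/52
Outlinks = 50
Contribution per link = PR / outlinks
= 1/52 / 50
= 1/2600

1/2600


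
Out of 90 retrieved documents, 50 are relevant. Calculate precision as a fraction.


Precision = relevant_retrieved / total_retrieved
= 50 / 90
= 50 / (50 + 40)
= 5/9

5/9


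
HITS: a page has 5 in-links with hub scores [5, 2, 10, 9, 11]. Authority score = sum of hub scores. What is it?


Authority = sum of hub scores of in-linkers
In-link 1: hub score = 5
In-link 2: hub score = 2
In-link 3: hub score = 10
In-link 4: hub score = 9
In-link 5: hub score = 11
Authority = 5 + 2 + 10 + 9 + 11 = 37

37


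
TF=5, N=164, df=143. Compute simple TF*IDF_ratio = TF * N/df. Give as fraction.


TF * (N/df)
= 5 * (164/143)
= 5 * 164/143
= 820/143

820/143


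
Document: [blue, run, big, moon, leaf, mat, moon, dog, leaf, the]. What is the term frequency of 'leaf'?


Document has 10 words
Scanning for 'leaf':
Found at positions: [4, 8]
Count = 2

2


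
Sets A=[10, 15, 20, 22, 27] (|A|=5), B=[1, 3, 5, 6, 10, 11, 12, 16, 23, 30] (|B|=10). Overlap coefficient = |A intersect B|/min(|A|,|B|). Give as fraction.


A intersect B = [10]
|A intersect B| = 1
min(|A|, |B|) = min(5, 10) = 5
Overlap = 1 / 5 = 1/5

1/5


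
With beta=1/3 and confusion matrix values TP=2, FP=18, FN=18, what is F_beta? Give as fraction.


P = TP/(TP+FP) = 2/20 = 1/10
R = TP/(TP+FN) = 2/20 = 1/10
beta^2 = 1/3^2 = 1/9
(1 + beta^2) = 10/9
Numerator = (1+beta^2)*P*R = 1/90
Denominator = beta^2*P + R = 1/90 + 1/10 = 1/9
F_beta = 1/10

1/10


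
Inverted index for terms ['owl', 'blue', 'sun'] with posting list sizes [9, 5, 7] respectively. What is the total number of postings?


Summing posting list sizes:
'owl': 9 postings
'blue': 5 postings
'sun': 7 postings
Total = 9 + 5 + 7 = 21

21


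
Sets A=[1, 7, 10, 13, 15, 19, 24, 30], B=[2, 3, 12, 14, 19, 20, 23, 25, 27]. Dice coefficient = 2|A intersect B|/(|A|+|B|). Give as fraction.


A intersect B = [19]
|A intersect B| = 1
|A| = 8, |B| = 9
Dice = 2*1 / (8+9)
= 2 / 17 = 2/17

2/17


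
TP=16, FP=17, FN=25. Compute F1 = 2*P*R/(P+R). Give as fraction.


F1 = 2 * P * R / (P + R)
P = TP/(TP+FP) = 16/33 = 16/33
R = TP/(TP+FN) = 16/41 = 16/41
2 * P * R = 2 * 16/33 * 16/41 = 512/1353
P + R = 16/33 + 16/41 = 1184/1353
F1 = 512/1353 / 1184/1353 = 16/37

16/37


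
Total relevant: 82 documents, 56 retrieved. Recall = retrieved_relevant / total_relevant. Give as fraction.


Recall = retrieved_relevant / total_relevant
= 56 / 82
= 56 / (56 + 26)
= 28/41

28/41


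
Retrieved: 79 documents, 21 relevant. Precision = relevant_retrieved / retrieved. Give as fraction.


Precision = relevant_retrieved / total_retrieved
= 21 / 79
= 21 / (21 + 58)
= 21/79

21/79


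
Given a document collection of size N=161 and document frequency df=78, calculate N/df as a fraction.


IDF ratio = N / df
= 161 / 78
= 161/78

161/78


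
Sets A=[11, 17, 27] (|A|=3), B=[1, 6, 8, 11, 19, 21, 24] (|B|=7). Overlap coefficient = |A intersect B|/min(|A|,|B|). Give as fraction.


A intersect B = [11]
|A intersect B| = 1
min(|A|, |B|) = min(3, 7) = 3
Overlap = 1 / 3 = 1/3

1/3


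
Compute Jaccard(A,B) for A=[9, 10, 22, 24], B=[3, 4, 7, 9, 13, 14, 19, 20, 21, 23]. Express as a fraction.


A intersect B = [9]
|A intersect B| = 1
A union B = [3, 4, 7, 9, 10, 13, 14, 19, 20, 21, 22, 23, 24]
|A union B| = 13
Jaccard = 1/13 = 1/13

1/13


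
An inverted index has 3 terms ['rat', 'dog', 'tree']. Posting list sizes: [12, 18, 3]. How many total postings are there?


Summing posting list sizes:
'rat': 12 postings
'dog': 18 postings
'tree': 3 postings
Total = 12 + 18 + 3 = 33

33


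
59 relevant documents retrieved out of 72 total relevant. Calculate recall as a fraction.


Recall = retrieved_relevant / total_relevant
= 59 / 72
= 59 / (59 + 13)
= 59/72

59/72


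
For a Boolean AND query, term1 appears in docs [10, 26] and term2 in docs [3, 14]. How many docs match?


Boolean AND: find intersection of posting lists
term1 docs: [10, 26]
term2 docs: [3, 14]
Intersection: []
|intersection| = 0

0


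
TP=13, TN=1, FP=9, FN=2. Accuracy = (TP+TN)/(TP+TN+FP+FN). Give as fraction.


Accuracy = (TP + TN) / (TP + TN + FP + FN)
TP + TN = 13 + 1 = 14
Total = 13 + 1 + 9 + 2 = 25
Accuracy = 14 / 25 = 14/25

14/25


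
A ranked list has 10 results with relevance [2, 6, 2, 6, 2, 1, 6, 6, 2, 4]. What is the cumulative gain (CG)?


Cumulative Gain = sum of relevance scores
Position 1: rel=2, running sum=2
Position 2: rel=6, running sum=8
Position 3: rel=2, running sum=10
Position 4: rel=6, running sum=16
Position 5: rel=2, running sum=18
Position 6: rel=1, running sum=19
Position 7: rel=6, running sum=25
Position 8: rel=6, running sum=31
Position 9: rel=2, running sum=33
Position 10: rel=4, running sum=37
CG = 37

37


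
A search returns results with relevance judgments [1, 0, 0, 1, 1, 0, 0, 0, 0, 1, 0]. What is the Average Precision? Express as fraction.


Computing P@k for each relevant position:
Position 1: relevant, P@1 = 1/1 = 1
Position 2: not relevant
Position 3: not relevant
Position 4: relevant, P@4 = 2/4 = 1/2
Position 5: relevant, P@5 = 3/5 = 3/5
Position 6: not relevant
Position 7: not relevant
Position 8: not relevant
Position 9: not relevant
Position 10: relevant, P@10 = 4/10 = 2/5
Position 11: not relevant
Sum of P@k = 1 + 1/2 + 3/5 + 2/5 = 5/2
AP = 5/2 / 4 = 5/8

5/8


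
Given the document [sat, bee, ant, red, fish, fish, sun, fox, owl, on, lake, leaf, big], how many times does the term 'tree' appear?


Document has 13 words
Scanning for 'tree':
Term not found in document
Count = 0

0


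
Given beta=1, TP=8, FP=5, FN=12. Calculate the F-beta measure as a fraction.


P = TP/(TP+FP) = 8/13 = 8/13
R = TP/(TP+FN) = 8/20 = 2/5
beta^2 = 1^2 = 1
(1 + beta^2) = 2
Numerator = (1+beta^2)*P*R = 32/65
Denominator = beta^2*P + R = 8/13 + 2/5 = 66/65
F_beta = 16/33

16/33


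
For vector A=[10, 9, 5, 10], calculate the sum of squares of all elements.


|A|^2 = sum of squared components
A[0]^2 = 10^2 = 100
A[1]^2 = 9^2 = 81
A[2]^2 = 5^2 = 25
A[3]^2 = 10^2 = 100
Sum = 100 + 81 + 25 + 100 = 306

306


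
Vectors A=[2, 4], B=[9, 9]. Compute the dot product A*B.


Dot product = sum of element-wise products
A[0]*B[0] = 2*9 = 18
A[1]*B[1] = 4*9 = 36
Sum = 18 + 36 = 54

54


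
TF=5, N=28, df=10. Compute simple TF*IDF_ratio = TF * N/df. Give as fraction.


TF * (N/df)
= 5 * (28/10)
= 5 * 14/5
= 14

14


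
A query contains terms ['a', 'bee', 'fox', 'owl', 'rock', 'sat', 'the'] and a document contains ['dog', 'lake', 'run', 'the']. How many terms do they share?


Query terms: ['a', 'bee', 'fox', 'owl', 'rock', 'sat', 'the']
Document terms: ['dog', 'lake', 'run', 'the']
Common terms: ['the']
Overlap count = 1

1


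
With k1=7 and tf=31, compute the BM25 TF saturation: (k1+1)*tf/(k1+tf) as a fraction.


BM25 TF component = (k1+1)*tf / (k1+tf)
k1 = 7, tf = 31
Numerator = (7+1)*31 = 248
Denominator = 7 + 31 = 38
= 248/38 = 124/19

124/19


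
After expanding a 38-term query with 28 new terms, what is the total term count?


Original terms: 38
Expansion terms: 28
Total = 38 + 28 = 66

66


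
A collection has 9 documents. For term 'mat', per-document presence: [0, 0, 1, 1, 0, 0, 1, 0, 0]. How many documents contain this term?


Checking each document for 'mat':
Doc 1: absent
Doc 2: absent
Doc 3: present
Doc 4: present
Doc 5: absent
Doc 6: absent
Doc 7: present
Doc 8: absent
Doc 9: absent
df = sum of presences = 0 + 0 + 1 + 1 + 0 + 0 + 1 + 0 + 0 = 3

3


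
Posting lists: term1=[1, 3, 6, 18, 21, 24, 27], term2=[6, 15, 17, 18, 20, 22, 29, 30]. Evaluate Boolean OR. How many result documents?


Boolean OR: find union of posting lists
term1 docs: [1, 3, 6, 18, 21, 24, 27]
term2 docs: [6, 15, 17, 18, 20, 22, 29, 30]
Union: [1, 3, 6, 15, 17, 18, 20, 21, 22, 24, 27, 29, 30]
|union| = 13

13


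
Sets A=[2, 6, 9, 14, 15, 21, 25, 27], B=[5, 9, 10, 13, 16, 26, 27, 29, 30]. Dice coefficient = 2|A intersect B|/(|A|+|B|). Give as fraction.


A intersect B = [9, 27]
|A intersect B| = 2
|A| = 8, |B| = 9
Dice = 2*2 / (8+9)
= 4 / 17 = 4/17

4/17


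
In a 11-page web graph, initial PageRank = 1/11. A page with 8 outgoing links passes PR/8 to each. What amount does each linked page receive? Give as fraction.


Initial PR = 1/11 = 1/11
Outlinks = 8
Contribution per link = PR / outlinks
= 1/11 / 8
= 1/88

1/88


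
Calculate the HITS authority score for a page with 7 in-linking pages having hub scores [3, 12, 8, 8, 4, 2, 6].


Authority = sum of hub scores of in-linkers
In-link 1: hub score = 3
In-link 2: hub score = 12
In-link 3: hub score = 8
In-link 4: hub score = 8
In-link 5: hub score = 4
In-link 6: hub score = 2
In-link 7: hub score = 6
Authority = 3 + 12 + 8 + 8 + 4 + 2 + 6 = 43

43


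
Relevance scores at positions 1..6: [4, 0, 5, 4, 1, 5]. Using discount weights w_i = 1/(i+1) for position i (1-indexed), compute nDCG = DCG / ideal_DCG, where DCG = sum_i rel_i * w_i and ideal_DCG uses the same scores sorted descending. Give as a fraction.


Position discount weights w_i = 1/(i+1) for i=1..6:
Weights = [1/2, 1/3, 1/4, 1/5, 1/6, 1/7]
Actual relevance: [4, 0, 5, 4, 1, 5]
DCG = 4/2 + 0/3 + 5/4 + 4/5 + 1/6 + 5/7 = 2071/420
Ideal relevance (sorted desc): [5, 5, 4, 4, 1, 0]
Ideal DCG = 5/2 + 5/3 + 4/4 + 4/5 + 1/6 + 0/7 = 92/15
nDCG = DCG / ideal_DCG = 2071/420 / 92/15 = 2071/2576

2071/2576


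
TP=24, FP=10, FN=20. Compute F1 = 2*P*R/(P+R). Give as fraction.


F1 = 2 * P * R / (P + R)
P = TP/(TP+FP) = 24/34 = 12/17
R = TP/(TP+FN) = 24/44 = 6/11
2 * P * R = 2 * 12/17 * 6/11 = 144/187
P + R = 12/17 + 6/11 = 234/187
F1 = 144/187 / 234/187 = 8/13

8/13


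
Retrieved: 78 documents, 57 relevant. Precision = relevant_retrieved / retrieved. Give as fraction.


Precision = relevant_retrieved / total_retrieved
= 57 / 78
= 57 / (57 + 21)
= 19/26

19/26


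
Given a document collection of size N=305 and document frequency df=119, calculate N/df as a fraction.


IDF ratio = N / df
= 305 / 119
= 305/119

305/119


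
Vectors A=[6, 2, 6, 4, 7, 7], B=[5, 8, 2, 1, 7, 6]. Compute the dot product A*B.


Dot product = sum of element-wise products
A[0]*B[0] = 6*5 = 30
A[1]*B[1] = 2*8 = 16
A[2]*B[2] = 6*2 = 12
A[3]*B[3] = 4*1 = 4
A[4]*B[4] = 7*7 = 49
A[5]*B[5] = 7*6 = 42
Sum = 30 + 16 + 12 + 4 + 49 + 42 = 153

153


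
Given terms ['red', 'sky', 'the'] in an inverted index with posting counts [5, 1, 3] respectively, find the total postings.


Summing posting list sizes:
'red': 5 postings
'sky': 1 postings
'the': 3 postings
Total = 5 + 1 + 3 = 9

9


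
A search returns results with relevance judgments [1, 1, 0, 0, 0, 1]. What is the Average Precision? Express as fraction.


Computing P@k for each relevant position:
Position 1: relevant, P@1 = 1/1 = 1
Position 2: relevant, P@2 = 2/2 = 1
Position 3: not relevant
Position 4: not relevant
Position 5: not relevant
Position 6: relevant, P@6 = 3/6 = 1/2
Sum of P@k = 1 + 1 + 1/2 = 5/2
AP = 5/2 / 3 = 5/6

5/6


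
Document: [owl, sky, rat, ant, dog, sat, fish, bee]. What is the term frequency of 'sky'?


Document has 8 words
Scanning for 'sky':
Found at positions: [1]
Count = 1

1


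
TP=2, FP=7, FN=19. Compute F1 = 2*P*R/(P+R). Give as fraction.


F1 = 2 * P * R / (P + R)
P = TP/(TP+FP) = 2/9 = 2/9
R = TP/(TP+FN) = 2/21 = 2/21
2 * P * R = 2 * 2/9 * 2/21 = 8/189
P + R = 2/9 + 2/21 = 20/63
F1 = 8/189 / 20/63 = 2/15

2/15


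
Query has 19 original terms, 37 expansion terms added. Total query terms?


Original terms: 19
Expansion terms: 37
Total = 19 + 37 = 56

56


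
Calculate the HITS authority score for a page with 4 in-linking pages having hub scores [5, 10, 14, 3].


Authority = sum of hub scores of in-linkers
In-link 1: hub score = 5
In-link 2: hub score = 10
In-link 3: hub score = 14
In-link 4: hub score = 3
Authority = 5 + 10 + 14 + 3 = 32

32


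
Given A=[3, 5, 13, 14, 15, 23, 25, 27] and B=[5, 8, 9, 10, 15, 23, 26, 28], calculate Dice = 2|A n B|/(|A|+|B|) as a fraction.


A intersect B = [5, 15, 23]
|A intersect B| = 3
|A| = 8, |B| = 8
Dice = 2*3 / (8+8)
= 6 / 16 = 3/8

3/8


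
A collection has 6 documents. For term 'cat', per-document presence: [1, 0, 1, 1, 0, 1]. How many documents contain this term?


Checking each document for 'cat':
Doc 1: present
Doc 2: absent
Doc 3: present
Doc 4: present
Doc 5: absent
Doc 6: present
df = sum of presences = 1 + 0 + 1 + 1 + 0 + 1 = 4

4


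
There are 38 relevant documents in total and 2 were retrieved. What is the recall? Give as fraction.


Recall = retrieved_relevant / total_relevant
= 2 / 38
= 2 / (2 + 36)
= 1/19

1/19


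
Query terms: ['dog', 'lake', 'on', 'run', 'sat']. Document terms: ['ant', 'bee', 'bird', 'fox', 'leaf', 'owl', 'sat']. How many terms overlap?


Query terms: ['dog', 'lake', 'on', 'run', 'sat']
Document terms: ['ant', 'bee', 'bird', 'fox', 'leaf', 'owl', 'sat']
Common terms: ['sat']
Overlap count = 1

1


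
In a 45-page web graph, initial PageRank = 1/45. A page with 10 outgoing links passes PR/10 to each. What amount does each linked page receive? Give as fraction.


Initial PR = 1/45 = 1/45
Outlinks = 10
Contribution per link = PR / outlinks
= 1/45 / 10
= 1/450

1/450


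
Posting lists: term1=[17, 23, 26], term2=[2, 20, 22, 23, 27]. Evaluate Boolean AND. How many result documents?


Boolean AND: find intersection of posting lists
term1 docs: [17, 23, 26]
term2 docs: [2, 20, 22, 23, 27]
Intersection: [23]
|intersection| = 1

1


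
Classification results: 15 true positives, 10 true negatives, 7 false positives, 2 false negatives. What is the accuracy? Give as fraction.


Accuracy = (TP + TN) / (TP + TN + FP + FN)
TP + TN = 15 + 10 = 25
Total = 15 + 10 + 7 + 2 = 34
Accuracy = 25 / 34 = 25/34

25/34
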